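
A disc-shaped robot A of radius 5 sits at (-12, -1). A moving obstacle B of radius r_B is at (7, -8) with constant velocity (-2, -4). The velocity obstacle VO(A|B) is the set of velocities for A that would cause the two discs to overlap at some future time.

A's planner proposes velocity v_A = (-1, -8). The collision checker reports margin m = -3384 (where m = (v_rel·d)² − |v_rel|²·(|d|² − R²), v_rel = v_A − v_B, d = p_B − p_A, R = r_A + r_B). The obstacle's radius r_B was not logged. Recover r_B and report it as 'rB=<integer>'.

m = -3384
d = (19, -7);  v_rel = (1, -4),  |v_rel|² = 17
v_rel×d = (1)·(-7) − (-4)·(19) = 69
since m = R²·17 − 69²:  R² = (4761 + -3384) / 17 = 81
R = √81 = 9  ⇒  r_B = 9 − 5 = 4

rB=4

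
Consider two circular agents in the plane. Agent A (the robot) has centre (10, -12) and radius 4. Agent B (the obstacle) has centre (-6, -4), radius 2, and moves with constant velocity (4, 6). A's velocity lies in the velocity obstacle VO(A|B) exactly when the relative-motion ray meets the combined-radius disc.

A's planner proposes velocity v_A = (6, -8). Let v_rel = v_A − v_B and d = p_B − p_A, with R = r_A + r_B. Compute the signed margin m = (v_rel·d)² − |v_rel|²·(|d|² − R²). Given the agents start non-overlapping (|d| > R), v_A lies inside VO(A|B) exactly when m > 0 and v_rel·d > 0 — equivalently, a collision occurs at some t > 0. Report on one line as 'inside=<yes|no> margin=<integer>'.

d = (-16, 8),  |d|² = 320;  R = 4+2 = 6,  c = 320−6² = 284
v_rel = (2, -14),  |v_rel|² = 200;  v_rel·d = (2)·(-16) + (-14)·(8) = -144
200·t² + 288·t + 284 = 0  ⇒  m = (-144)² − 200·284 = -36064
m = -36064 < 0,  v_rel·d = -144 < 0  ⇒  outside

inside=no margin=-36064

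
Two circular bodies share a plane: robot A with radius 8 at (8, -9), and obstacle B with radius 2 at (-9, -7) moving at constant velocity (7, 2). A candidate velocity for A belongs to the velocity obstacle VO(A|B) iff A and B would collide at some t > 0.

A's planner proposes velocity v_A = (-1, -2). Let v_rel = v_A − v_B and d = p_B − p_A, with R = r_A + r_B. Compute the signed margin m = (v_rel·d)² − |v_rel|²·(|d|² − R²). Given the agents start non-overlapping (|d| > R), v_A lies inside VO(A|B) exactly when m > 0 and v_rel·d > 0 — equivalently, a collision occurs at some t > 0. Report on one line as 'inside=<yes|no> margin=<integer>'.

d = (-17, 2),  |d|² = 293;  R = 8+2 = 10,  c = 293−10² = 193
v_rel = (-8, -4),  |v_rel|² = 80;  v_rel·d = (-8)·(-17) + (-4)·(2) = 128
80·t² − 256·t + 193 = 0  ⇒  m = 128² − 80·193 = 944
m = 944 > 0,  v_rel·d = 128 > 0  ⇒  inside

inside=yes margin=944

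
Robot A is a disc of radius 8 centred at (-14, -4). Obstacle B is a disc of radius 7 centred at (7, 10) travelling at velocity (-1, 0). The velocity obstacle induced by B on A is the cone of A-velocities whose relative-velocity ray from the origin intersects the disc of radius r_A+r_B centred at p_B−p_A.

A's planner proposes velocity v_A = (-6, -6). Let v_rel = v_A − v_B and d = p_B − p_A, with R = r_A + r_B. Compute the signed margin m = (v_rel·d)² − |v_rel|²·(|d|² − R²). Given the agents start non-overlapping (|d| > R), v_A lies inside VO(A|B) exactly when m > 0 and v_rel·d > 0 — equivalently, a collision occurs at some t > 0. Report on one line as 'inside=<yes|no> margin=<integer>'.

d = (21, 14),  |d|² = 637;  R = 8+7 = 15,  c = 637−15² = 412
v_rel = (-5, -6),  |v_rel|² = 61;  v_rel·d = (-5)·(21) + (-6)·(14) = -189
61·t² + 378·t + 412 = 0  ⇒  m = (-189)² − 61·412 = 10589
m = 10589 > 0,  v_rel·d = -189 < 0  ⇒  outside

inside=no margin=10589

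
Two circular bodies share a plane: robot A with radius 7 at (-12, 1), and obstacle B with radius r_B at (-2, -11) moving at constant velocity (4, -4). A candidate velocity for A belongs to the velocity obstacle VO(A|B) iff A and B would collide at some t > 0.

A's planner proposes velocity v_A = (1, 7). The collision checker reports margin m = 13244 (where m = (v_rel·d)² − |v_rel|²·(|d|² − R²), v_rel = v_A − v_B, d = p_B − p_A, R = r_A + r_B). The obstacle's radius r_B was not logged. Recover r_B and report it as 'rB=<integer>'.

m = 13244
d = (10, -12);  v_rel = (-3, 11),  |v_rel|² = 130
v_rel×d = (-3)·(-12) − (11)·(10) = -74
since m = R²·130 − (-74)²:  R² = (5476 + 13244) / 130 = 144
R = √144 = 12  ⇒  r_B = 12 − 7 = 5

rB=5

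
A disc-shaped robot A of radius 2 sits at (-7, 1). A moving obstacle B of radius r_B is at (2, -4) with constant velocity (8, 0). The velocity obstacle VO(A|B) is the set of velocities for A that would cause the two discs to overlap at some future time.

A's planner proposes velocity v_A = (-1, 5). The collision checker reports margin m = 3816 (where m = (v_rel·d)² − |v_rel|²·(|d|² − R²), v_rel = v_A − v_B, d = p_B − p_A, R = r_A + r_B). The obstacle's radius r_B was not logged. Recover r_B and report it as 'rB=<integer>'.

m = 3816
d = (9, -5);  v_rel = (-9, 5),  |v_rel|² = 106
v_rel×d = (-9)·(-5) − (5)·(9) = 0
since m = R²·106 − 0²:  R² = (0 + 3816) / 106 = 36
R = √36 = 6  ⇒  r_B = 6 − 2 = 4

rB=4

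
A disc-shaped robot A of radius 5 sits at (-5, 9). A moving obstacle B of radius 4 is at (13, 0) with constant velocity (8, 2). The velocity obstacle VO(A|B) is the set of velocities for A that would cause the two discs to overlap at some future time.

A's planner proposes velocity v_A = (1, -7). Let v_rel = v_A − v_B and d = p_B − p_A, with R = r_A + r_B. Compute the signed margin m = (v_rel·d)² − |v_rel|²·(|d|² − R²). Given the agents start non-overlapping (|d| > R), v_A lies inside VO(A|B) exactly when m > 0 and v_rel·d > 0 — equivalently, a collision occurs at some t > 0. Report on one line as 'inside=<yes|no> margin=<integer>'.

d = (18, -9),  |d|² = 405;  R = 5+4 = 9,  c = 405−9² = 324
v_rel = (-7, -9),  |v_rel|² = 130;  v_rel·d = (-7)·(18) + (-9)·(-9) = -45
130·t² + 90·t + 324 = 0  ⇒  m = (-45)² − 130·324 = -40095
m = -40095 < 0,  v_rel·d = -45 < 0  ⇒  outside

inside=no margin=-40095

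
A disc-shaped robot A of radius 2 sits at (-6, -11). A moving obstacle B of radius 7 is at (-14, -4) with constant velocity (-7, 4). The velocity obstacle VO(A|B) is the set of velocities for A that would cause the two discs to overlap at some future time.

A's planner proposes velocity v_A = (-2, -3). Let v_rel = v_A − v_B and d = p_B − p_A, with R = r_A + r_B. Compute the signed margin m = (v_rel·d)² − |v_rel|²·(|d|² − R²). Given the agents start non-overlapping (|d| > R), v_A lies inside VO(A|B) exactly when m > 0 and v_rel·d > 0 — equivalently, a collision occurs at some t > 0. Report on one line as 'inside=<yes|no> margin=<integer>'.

d = (-8, 7),  |d|² = 113;  R = 2+7 = 9,  c = 113−9² = 32
v_rel = (5, -7),  |v_rel|² = 74;  v_rel·d = (5)·(-8) + (-7)·(7) = -89
74·t² + 178·t + 32 = 0  ⇒  m = (-89)² − 74·32 = 5553
m = 5553 > 0,  v_rel·d = -89 < 0  ⇒  outside

inside=no margin=5553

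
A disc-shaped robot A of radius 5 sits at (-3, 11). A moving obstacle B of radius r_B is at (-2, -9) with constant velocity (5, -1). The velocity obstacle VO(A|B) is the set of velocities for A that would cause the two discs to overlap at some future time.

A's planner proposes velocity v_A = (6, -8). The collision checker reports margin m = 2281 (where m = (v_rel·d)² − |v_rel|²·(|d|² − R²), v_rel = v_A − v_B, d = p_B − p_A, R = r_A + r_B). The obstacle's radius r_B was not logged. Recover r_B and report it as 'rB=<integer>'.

m = 2281
d = (1, -20);  v_rel = (1, -7),  |v_rel|² = 50
v_rel×d = (1)·(-20) − (-7)·(1) = -13
since m = R²·50 − (-13)²:  R² = (169 + 2281) / 50 = 49
R = √49 = 7  ⇒  r_B = 7 − 5 = 2

rB=2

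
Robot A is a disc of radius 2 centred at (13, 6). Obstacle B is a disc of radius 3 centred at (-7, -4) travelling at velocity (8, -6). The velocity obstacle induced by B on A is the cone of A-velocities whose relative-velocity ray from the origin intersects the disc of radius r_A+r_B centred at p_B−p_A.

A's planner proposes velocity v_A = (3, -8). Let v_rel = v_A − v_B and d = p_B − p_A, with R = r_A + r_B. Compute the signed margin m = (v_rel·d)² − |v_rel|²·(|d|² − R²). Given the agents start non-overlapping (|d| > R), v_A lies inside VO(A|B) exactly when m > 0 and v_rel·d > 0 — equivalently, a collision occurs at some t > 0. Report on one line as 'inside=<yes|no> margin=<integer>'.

d = (-20, -10),  |d|² = 500;  R = 2+3 = 5,  c = 500−5² = 475
v_rel = (-5, -2),  |v_rel|² = 29;  v_rel·d = (-5)·(-20) + (-2)·(-10) = 120
29·t² − 240·t + 475 = 0  ⇒  m = 120² − 29·475 = 625
m = 625 > 0,  v_rel·d = 120 > 0  ⇒  inside

inside=yes margin=625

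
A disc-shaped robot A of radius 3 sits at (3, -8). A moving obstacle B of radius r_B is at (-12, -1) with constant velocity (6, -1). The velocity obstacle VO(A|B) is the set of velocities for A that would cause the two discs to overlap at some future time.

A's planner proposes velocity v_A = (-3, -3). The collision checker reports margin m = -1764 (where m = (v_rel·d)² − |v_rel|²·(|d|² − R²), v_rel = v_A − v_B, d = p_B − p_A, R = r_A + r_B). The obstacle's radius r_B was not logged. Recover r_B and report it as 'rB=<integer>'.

m = -1764
d = (-15, 7);  v_rel = (-9, -2),  |v_rel|² = 85
v_rel×d = (-9)·(7) − (-2)·(-15) = -93
since m = R²·85 − (-93)²:  R² = (8649 + -1764) / 85 = 81
R = √81 = 9  ⇒  r_B = 9 − 3 = 6

rB=6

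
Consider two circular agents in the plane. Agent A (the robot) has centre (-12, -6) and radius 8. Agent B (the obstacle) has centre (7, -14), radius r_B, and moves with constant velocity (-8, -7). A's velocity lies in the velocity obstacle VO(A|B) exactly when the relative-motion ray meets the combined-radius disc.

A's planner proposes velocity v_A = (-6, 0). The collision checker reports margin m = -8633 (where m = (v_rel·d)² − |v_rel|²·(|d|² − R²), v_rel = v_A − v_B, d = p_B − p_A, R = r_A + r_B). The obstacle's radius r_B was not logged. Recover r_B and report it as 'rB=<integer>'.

m = -8633
d = (19, -8);  v_rel = (2, 7),  |v_rel|² = 53
v_rel×d = (2)·(-8) − (7)·(19) = -149
since m = R²·53 − (-149)²:  R² = (22201 + -8633) / 53 = 256
R = √256 = 16  ⇒  r_B = 16 − 8 = 8

rB=8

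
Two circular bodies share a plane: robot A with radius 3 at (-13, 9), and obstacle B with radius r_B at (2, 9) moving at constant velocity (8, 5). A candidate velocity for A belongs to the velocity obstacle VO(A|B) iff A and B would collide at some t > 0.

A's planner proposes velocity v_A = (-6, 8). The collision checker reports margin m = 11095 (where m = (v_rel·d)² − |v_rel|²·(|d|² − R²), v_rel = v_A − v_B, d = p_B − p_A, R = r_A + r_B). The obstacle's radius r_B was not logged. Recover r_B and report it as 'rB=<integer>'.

m = 11095
d = (15, 0);  v_rel = (-14, 3),  |v_rel|² = 205
v_rel×d = (-14)·(0) − (3)·(15) = -45
since m = R²·205 − (-45)²:  R² = (2025 + 11095) / 205 = 64
R = √64 = 8  ⇒  r_B = 8 − 3 = 5

rB=5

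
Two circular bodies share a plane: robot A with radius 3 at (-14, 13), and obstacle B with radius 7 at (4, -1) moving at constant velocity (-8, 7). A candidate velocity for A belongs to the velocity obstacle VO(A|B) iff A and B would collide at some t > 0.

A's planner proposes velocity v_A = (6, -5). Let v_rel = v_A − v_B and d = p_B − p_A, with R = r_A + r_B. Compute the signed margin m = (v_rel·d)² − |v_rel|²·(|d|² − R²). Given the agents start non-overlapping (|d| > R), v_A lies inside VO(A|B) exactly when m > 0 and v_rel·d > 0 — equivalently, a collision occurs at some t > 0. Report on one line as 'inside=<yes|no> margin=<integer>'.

d = (18, -14),  |d|² = 520;  R = 3+7 = 10,  c = 520−10² = 420
v_rel = (14, -12),  |v_rel|² = 340;  v_rel·d = (14)·(18) + (-12)·(-14) = 420
340·t² − 840·t + 420 = 0  ⇒  m = 420² − 340·420 = 33600
m = 33600 > 0,  v_rel·d = 420 > 0  ⇒  inside

inside=yes margin=33600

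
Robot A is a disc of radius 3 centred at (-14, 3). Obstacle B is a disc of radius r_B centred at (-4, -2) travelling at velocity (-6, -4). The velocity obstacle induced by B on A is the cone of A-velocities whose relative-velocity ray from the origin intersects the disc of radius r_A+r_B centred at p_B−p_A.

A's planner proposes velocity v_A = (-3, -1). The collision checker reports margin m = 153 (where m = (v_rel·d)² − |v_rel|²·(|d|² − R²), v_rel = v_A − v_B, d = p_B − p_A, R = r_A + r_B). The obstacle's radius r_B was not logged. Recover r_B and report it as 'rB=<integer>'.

m = 153
d = (10, -5);  v_rel = (3, 3),  |v_rel|² = 18
v_rel×d = (3)·(-5) − (3)·(10) = -45
since m = R²·18 − (-45)²:  R² = (2025 + 153) / 18 = 121
R = √121 = 11  ⇒  r_B = 11 − 3 = 8

rB=8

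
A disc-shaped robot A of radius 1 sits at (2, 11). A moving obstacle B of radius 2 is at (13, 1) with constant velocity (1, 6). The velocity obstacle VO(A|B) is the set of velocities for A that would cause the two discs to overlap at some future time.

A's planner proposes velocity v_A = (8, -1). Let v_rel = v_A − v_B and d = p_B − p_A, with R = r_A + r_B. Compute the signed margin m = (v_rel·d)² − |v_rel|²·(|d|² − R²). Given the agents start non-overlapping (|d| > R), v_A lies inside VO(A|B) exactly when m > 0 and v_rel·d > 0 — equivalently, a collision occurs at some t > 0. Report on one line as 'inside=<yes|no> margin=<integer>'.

d = (11, -10),  |d|² = 221;  R = 1+2 = 3,  c = 221−3² = 212
v_rel = (7, -7),  |v_rel|² = 98;  v_rel·d = (7)·(11) + (-7)·(-10) = 147
98·t² − 294·t + 212 = 0  ⇒  m = 147² − 98·212 = 833
m = 833 > 0,  v_rel·d = 147 > 0  ⇒  inside

inside=yes margin=833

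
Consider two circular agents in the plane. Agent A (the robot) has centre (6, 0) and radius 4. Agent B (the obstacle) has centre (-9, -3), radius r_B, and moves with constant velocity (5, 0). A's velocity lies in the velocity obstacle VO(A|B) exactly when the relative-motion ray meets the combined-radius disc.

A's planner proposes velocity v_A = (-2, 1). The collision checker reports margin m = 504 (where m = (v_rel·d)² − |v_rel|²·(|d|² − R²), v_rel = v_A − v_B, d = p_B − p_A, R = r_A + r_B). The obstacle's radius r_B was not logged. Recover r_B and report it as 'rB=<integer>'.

m = 504
d = (-15, -3);  v_rel = (-7, 1),  |v_rel|² = 50
v_rel×d = (-7)·(-3) − (1)·(-15) = 36
since m = R²·50 − 36²:  R² = (1296 + 504) / 50 = 36
R = √36 = 6  ⇒  r_B = 6 − 4 = 2

rB=2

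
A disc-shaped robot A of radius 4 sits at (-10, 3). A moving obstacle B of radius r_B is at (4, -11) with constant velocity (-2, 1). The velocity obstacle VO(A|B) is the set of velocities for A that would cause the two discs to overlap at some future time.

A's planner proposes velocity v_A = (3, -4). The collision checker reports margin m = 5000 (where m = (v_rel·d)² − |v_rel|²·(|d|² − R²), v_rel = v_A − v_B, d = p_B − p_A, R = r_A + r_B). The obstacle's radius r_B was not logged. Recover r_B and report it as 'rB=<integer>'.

m = 5000
d = (14, -14);  v_rel = (5, -5),  |v_rel|² = 50
v_rel×d = (5)·(-14) − (-5)·(14) = 0
since m = R²·50 − 0²:  R² = (0 + 5000) / 50 = 100
R = √100 = 10  ⇒  r_B = 10 − 4 = 6

rB=6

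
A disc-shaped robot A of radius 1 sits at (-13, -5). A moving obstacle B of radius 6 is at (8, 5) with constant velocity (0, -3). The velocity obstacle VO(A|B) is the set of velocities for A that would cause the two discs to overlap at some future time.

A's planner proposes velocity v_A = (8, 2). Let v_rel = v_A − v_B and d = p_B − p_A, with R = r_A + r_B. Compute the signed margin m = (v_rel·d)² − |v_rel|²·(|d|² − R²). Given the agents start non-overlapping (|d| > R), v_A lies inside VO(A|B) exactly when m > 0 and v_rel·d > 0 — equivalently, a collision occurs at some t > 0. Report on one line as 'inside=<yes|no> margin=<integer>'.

d = (21, 10),  |d|² = 541;  R = 1+6 = 7,  c = 541−7² = 492
v_rel = (8, 5),  |v_rel|² = 89;  v_rel·d = (8)·(21) + (5)·(10) = 218
89·t² − 436·t + 492 = 0  ⇒  m = 218² − 89·492 = 3736
m = 3736 > 0,  v_rel·d = 218 > 0  ⇒  inside

inside=yes margin=3736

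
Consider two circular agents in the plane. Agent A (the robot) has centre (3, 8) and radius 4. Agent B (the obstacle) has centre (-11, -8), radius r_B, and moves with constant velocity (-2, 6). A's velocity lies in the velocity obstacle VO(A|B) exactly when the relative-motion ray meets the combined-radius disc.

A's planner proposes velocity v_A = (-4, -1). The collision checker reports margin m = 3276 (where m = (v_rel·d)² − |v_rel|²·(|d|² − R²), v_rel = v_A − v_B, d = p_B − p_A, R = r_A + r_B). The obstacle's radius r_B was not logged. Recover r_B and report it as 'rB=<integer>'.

m = 3276
d = (-14, -16);  v_rel = (-2, -7),  |v_rel|² = 53
v_rel×d = (-2)·(-16) − (-7)·(-14) = -66
since m = R²·53 − (-66)²:  R² = (4356 + 3276) / 53 = 144
R = √144 = 12  ⇒  r_B = 12 − 4 = 8

rB=8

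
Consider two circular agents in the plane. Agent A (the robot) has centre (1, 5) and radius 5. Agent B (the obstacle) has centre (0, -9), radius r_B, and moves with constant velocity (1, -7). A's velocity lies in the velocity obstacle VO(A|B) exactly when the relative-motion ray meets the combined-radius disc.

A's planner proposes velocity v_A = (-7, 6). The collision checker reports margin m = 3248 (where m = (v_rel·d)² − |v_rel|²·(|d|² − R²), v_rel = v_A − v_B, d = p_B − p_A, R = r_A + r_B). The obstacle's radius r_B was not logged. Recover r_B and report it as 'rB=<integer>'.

m = 3248
d = (-1, -14);  v_rel = (-8, 13),  |v_rel|² = 233
v_rel×d = (-8)·(-14) − (13)·(-1) = 125
since m = R²·233 − 125²:  R² = (15625 + 3248) / 233 = 81
R = √81 = 9  ⇒  r_B = 9 − 5 = 4

rB=4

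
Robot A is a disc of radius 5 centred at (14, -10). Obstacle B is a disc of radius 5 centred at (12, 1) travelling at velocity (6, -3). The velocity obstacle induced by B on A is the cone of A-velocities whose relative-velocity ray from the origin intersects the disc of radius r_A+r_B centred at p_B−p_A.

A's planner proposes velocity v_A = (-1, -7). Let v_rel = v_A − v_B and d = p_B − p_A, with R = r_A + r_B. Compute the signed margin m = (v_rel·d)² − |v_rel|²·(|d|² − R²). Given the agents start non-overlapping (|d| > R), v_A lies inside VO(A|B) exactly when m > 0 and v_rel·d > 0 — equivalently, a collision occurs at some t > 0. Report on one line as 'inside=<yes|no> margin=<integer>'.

d = (-2, 11),  |d|² = 125;  R = 5+5 = 10,  c = 125−10² = 25
v_rel = (-7, -4),  |v_rel|² = 65;  v_rel·d = (-7)·(-2) + (-4)·(11) = -30
65·t² + 60·t + 25 = 0  ⇒  m = (-30)² − 65·25 = -725
m = -725 < 0,  v_rel·d = -30 < 0  ⇒  outside

inside=no margin=-725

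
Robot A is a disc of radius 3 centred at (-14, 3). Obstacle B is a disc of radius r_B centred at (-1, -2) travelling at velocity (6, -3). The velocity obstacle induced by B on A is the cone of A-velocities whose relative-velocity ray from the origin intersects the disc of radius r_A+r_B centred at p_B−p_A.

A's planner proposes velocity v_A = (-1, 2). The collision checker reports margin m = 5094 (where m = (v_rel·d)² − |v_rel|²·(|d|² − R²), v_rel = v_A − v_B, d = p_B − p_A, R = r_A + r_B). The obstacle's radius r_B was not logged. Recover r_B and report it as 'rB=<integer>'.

m = 5094
d = (13, -5);  v_rel = (-7, 5),  |v_rel|² = 74
v_rel×d = (-7)·(-5) − (5)·(13) = -30
since m = R²·74 − (-30)²:  R² = (900 + 5094) / 74 = 81
R = √81 = 9  ⇒  r_B = 9 − 3 = 6

rB=6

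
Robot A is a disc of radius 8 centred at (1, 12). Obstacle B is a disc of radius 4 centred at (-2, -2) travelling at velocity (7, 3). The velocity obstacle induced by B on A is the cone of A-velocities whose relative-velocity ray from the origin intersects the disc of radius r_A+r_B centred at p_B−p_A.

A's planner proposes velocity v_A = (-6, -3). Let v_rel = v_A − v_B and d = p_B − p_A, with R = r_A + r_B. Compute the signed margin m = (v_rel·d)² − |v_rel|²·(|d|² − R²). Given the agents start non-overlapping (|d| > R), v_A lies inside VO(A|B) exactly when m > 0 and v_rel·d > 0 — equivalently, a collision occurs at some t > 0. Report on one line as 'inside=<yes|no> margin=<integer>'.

d = (-3, -14),  |d|² = 205;  R = 8+4 = 12,  c = 205−12² = 61
v_rel = (-13, -6),  |v_rel|² = 205;  v_rel·d = (-13)·(-3) + (-6)·(-14) = 123
205·t² − 246·t + 61 = 0  ⇒  m = 123² − 205·61 = 2624
m = 2624 > 0,  v_rel·d = 123 > 0  ⇒  inside

inside=yes margin=2624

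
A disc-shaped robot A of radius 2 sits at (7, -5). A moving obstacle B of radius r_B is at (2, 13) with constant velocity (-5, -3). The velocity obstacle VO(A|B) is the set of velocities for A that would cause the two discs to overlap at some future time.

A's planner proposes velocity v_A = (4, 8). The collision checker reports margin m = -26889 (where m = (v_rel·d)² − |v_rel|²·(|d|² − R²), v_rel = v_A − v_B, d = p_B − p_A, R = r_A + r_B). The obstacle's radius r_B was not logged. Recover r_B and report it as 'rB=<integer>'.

m = -26889
d = (-5, 18);  v_rel = (9, 11),  |v_rel|² = 202
v_rel×d = (9)·(18) − (11)·(-5) = 217
since m = R²·202 − 217²:  R² = (47089 + -26889) / 202 = 100
R = √100 = 10  ⇒  r_B = 10 − 2 = 8

rB=8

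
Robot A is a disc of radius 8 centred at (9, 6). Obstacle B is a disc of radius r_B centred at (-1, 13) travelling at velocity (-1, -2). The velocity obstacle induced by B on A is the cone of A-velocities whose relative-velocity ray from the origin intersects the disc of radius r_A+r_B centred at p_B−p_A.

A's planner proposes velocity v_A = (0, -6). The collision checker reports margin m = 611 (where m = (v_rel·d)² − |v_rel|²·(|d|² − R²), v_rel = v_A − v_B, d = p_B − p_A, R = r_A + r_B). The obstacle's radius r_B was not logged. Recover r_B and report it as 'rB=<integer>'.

m = 611
d = (-10, 7);  v_rel = (1, -4),  |v_rel|² = 17
v_rel×d = (1)·(7) − (-4)·(-10) = -33
since m = R²·17 − (-33)²:  R² = (1089 + 611) / 17 = 100
R = √100 = 10  ⇒  r_B = 10 − 8 = 2

rB=2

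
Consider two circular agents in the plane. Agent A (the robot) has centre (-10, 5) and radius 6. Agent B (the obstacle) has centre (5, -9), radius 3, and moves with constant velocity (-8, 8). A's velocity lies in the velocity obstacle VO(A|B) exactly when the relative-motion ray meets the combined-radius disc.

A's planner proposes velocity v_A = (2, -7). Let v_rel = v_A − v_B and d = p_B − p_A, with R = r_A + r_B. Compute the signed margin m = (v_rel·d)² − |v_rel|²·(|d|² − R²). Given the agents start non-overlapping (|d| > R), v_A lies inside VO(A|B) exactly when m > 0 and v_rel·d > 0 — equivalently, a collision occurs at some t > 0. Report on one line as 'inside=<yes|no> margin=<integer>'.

d = (15, -14),  |d|² = 421;  R = 6+3 = 9,  c = 421−9² = 340
v_rel = (10, -15),  |v_rel|² = 325;  v_rel·d = (10)·(15) + (-15)·(-14) = 360
325·t² − 720·t + 340 = 0  ⇒  m = 360² − 325·340 = 19100
m = 19100 > 0,  v_rel·d = 360 > 0  ⇒  inside

inside=yes margin=19100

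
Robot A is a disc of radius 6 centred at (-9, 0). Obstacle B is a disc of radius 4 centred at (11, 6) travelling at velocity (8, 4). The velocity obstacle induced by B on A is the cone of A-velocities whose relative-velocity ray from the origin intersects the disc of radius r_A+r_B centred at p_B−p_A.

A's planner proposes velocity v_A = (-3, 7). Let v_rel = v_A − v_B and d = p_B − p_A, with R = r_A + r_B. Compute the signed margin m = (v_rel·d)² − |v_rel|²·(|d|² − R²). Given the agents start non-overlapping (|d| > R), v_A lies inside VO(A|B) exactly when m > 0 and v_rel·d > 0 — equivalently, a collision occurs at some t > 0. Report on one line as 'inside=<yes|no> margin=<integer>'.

d = (20, 6),  |d|² = 436;  R = 6+4 = 10,  c = 436−10² = 336
v_rel = (-11, 3),  |v_rel|² = 130;  v_rel·d = (-11)·(20) + (3)·(6) = -202
130·t² + 404·t + 336 = 0  ⇒  m = (-202)² − 130·336 = -2876
m = -2876 < 0,  v_rel·d = -202 < 0  ⇒  outside

inside=no margin=-2876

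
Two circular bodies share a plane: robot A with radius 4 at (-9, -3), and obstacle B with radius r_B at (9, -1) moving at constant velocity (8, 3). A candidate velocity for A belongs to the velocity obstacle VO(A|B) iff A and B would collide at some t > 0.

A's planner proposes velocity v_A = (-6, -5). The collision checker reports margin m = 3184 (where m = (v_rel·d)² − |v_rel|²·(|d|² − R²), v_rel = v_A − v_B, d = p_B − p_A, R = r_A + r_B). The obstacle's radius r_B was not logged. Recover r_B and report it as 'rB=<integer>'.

m = 3184
d = (18, 2);  v_rel = (-14, -8),  |v_rel|² = 260
v_rel×d = (-14)·(2) − (-8)·(18) = 116
since m = R²·260 − 116²:  R² = (13456 + 3184) / 260 = 64
R = √64 = 8  ⇒  r_B = 8 − 4 = 4

rB=4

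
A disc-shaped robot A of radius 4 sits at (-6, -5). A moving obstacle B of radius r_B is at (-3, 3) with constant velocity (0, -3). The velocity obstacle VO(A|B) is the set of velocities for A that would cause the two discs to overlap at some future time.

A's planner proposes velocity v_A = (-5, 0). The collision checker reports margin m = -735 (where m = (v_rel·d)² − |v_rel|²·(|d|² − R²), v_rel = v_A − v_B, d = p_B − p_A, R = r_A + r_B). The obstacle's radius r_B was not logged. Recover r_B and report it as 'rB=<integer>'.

m = -735
d = (3, 8);  v_rel = (-5, 3),  |v_rel|² = 34
v_rel×d = (-5)·(8) − (3)·(3) = -49
since m = R²·34 − (-49)²:  R² = (2401 + -735) / 34 = 49
R = √49 = 7  ⇒  r_B = 7 − 4 = 3

rB=3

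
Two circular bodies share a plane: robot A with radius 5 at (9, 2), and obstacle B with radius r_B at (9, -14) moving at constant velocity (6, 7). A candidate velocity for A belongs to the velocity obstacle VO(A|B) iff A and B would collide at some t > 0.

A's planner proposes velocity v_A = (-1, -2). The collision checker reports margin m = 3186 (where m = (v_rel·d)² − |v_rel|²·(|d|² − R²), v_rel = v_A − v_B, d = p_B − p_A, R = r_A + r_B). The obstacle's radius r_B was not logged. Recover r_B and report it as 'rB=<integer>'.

m = 3186
d = (0, -16);  v_rel = (-7, -9),  |v_rel|² = 130
v_rel×d = (-7)·(-16) − (-9)·(0) = 112
since m = R²·130 − 112²:  R² = (12544 + 3186) / 130 = 121
R = √121 = 11  ⇒  r_B = 11 − 5 = 6

rB=6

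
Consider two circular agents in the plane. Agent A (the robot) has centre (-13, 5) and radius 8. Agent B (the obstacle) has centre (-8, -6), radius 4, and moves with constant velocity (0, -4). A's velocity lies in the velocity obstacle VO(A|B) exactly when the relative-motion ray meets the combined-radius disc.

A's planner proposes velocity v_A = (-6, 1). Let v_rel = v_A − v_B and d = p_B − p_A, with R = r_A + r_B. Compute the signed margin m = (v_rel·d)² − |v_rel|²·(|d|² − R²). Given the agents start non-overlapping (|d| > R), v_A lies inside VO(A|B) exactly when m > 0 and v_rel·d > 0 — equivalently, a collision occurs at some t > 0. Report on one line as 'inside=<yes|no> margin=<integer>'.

d = (5, -11),  |d|² = 146;  R = 8+4 = 12,  c = 146−12² = 2
v_rel = (-6, 5),  |v_rel|² = 61;  v_rel·d = (-6)·(5) + (5)·(-11) = -85
61·t² + 170·t + 2 = 0  ⇒  m = (-85)² − 61·2 = 7103
m = 7103 > 0,  v_rel·d = -85 < 0  ⇒  outside

inside=no margin=7103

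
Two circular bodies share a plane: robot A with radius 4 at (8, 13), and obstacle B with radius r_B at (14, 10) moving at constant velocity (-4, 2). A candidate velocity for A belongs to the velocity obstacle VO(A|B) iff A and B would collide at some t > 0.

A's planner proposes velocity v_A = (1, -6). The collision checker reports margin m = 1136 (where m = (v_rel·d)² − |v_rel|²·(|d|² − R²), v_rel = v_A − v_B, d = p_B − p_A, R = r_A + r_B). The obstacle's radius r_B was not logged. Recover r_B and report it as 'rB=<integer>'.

m = 1136
d = (6, -3);  v_rel = (5, -8),  |v_rel|² = 89
v_rel×d = (5)·(-3) − (-8)·(6) = 33
since m = R²·89 − 33²:  R² = (1089 + 1136) / 89 = 25
R = √25 = 5  ⇒  r_B = 5 − 4 = 1

rB=1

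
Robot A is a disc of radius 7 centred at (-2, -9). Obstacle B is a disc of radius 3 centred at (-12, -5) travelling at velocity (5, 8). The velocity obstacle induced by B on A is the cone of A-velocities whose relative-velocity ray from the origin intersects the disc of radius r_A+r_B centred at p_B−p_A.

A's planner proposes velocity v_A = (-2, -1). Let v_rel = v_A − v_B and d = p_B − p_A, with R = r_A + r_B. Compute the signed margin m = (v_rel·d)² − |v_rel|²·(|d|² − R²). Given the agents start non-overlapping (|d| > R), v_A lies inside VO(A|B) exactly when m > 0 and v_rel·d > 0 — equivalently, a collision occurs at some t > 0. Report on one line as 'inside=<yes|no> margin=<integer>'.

d = (-10, 4),  |d|² = 116;  R = 7+3 = 10,  c = 116−10² = 16
v_rel = (-7, -9),  |v_rel|² = 130;  v_rel·d = (-7)·(-10) + (-9)·(4) = 34
130·t² − 68·t + 16 = 0  ⇒  m = 34² − 130·16 = -924
m = -924 < 0,  v_rel·d = 34 > 0  ⇒  outside

inside=no margin=-924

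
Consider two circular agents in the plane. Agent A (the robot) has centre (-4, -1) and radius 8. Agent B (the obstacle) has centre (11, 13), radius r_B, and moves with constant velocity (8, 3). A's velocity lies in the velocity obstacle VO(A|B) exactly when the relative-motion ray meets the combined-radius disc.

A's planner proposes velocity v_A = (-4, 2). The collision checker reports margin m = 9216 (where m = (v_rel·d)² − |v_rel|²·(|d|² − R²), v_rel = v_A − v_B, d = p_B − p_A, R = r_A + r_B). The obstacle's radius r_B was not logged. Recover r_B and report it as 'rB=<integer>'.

m = 9216
d = (15, 14);  v_rel = (-12, -1),  |v_rel|² = 145
v_rel×d = (-12)·(14) − (-1)·(15) = -153
since m = R²·145 − (-153)²:  R² = (23409 + 9216) / 145 = 225
R = √225 = 15  ⇒  r_B = 15 − 8 = 7

rB=7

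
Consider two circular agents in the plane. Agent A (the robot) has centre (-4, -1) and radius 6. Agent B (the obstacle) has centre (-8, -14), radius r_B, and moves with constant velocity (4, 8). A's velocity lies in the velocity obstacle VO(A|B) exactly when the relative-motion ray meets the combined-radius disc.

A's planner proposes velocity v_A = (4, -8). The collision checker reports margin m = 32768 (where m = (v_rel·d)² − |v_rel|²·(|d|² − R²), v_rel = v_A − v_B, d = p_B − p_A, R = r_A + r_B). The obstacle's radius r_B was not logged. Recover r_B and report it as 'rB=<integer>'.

m = 32768
d = (-4, -13);  v_rel = (0, -16),  |v_rel|² = 256
v_rel×d = (0)·(-13) − (-16)·(-4) = -64
since m = R²·256 − (-64)²:  R² = (4096 + 32768) / 256 = 144
R = √144 = 12  ⇒  r_B = 12 − 6 = 6

rB=6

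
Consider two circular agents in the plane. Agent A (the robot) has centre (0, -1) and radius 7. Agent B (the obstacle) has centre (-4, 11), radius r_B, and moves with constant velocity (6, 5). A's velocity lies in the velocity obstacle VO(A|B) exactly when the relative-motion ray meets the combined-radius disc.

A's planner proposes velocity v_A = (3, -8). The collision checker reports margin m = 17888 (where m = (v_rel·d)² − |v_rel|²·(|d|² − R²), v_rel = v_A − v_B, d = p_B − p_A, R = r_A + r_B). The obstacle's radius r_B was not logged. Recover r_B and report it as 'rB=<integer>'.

m = 17888
d = (-4, 12);  v_rel = (-3, -13),  |v_rel|² = 178
v_rel×d = (-3)·(12) − (-13)·(-4) = -88
since m = R²·178 − (-88)²:  R² = (7744 + 17888) / 178 = 144
R = √144 = 12  ⇒  r_B = 12 − 7 = 5

rB=5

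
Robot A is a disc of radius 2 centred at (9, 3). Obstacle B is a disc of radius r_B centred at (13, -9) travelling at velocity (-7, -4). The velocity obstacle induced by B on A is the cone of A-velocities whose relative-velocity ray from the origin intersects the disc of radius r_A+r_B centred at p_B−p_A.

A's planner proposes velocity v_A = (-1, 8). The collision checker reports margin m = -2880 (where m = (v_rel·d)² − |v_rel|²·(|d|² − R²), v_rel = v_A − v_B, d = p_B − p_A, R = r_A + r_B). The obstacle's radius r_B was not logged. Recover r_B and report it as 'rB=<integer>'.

m = -2880
d = (4, -12);  v_rel = (6, 12),  |v_rel|² = 180
v_rel×d = (6)·(-12) − (12)·(4) = -120
since m = R²·180 − (-120)²:  R² = (14400 + -2880) / 180 = 64
R = √64 = 8  ⇒  r_B = 8 − 2 = 6

rB=6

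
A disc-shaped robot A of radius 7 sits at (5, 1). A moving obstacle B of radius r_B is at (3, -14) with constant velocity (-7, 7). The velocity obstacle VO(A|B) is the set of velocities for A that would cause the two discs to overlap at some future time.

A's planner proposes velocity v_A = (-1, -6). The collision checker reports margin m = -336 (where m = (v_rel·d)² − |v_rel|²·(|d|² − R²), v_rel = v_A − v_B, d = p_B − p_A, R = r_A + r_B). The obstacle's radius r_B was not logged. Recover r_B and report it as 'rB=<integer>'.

m = -336
d = (-2, -15);  v_rel = (6, -13),  |v_rel|² = 205
v_rel×d = (6)·(-15) − (-13)·(-2) = -116
since m = R²·205 − (-116)²:  R² = (13456 + -336) / 205 = 64
R = √64 = 8  ⇒  r_B = 8 − 7 = 1

rB=1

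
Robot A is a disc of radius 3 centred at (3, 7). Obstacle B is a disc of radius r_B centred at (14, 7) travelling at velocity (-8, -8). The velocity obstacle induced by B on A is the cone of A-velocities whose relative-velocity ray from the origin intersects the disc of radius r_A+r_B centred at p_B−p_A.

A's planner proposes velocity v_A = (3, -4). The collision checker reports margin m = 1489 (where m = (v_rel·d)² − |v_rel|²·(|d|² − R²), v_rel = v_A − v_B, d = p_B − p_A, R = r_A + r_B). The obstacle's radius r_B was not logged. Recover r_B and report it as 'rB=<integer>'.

m = 1489
d = (11, 0);  v_rel = (11, 4),  |v_rel|² = 137
v_rel×d = (11)·(0) − (4)·(11) = -44
since m = R²·137 − (-44)²:  R² = (1936 + 1489) / 137 = 25
R = √25 = 5  ⇒  r_B = 5 − 3 = 2

rB=2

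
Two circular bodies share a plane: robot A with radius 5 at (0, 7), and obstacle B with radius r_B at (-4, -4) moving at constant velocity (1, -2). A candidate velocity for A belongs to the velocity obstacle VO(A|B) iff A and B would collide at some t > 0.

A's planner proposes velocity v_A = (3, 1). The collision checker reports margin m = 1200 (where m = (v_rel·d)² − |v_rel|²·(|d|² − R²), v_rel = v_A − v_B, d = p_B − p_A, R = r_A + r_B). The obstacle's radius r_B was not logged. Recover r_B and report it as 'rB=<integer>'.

m = 1200
d = (-4, -11);  v_rel = (2, 3),  |v_rel|² = 13
v_rel×d = (2)·(-11) − (3)·(-4) = -10
since m = R²·13 − (-10)²:  R² = (100 + 1200) / 13 = 100
R = √100 = 10  ⇒  r_B = 10 − 5 = 5

rB=5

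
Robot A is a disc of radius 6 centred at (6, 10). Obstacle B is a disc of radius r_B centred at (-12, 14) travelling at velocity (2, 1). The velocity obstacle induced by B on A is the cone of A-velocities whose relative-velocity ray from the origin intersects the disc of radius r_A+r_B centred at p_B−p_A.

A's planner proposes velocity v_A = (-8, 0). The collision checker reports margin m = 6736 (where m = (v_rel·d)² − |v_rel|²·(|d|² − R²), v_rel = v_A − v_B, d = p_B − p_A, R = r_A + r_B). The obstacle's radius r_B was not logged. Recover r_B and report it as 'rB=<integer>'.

m = 6736
d = (-18, 4);  v_rel = (-10, -1),  |v_rel|² = 101
v_rel×d = (-10)·(4) − (-1)·(-18) = -58
since m = R²·101 − (-58)²:  R² = (3364 + 6736) / 101 = 100
R = √100 = 10  ⇒  r_B = 10 − 6 = 4

rB=4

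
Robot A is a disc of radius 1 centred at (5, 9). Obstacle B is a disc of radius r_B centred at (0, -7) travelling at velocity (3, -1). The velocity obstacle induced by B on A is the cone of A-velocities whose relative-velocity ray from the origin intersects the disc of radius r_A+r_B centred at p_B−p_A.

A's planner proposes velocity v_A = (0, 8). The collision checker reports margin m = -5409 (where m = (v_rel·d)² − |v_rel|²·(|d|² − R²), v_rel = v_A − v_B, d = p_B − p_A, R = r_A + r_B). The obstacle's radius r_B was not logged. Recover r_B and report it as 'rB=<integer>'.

m = -5409
d = (-5, -16);  v_rel = (-3, 9),  |v_rel|² = 90
v_rel×d = (-3)·(-16) − (9)·(-5) = 93
since m = R²·90 − 93²:  R² = (8649 + -5409) / 90 = 36
R = √36 = 6  ⇒  r_B = 6 − 1 = 5

rB=5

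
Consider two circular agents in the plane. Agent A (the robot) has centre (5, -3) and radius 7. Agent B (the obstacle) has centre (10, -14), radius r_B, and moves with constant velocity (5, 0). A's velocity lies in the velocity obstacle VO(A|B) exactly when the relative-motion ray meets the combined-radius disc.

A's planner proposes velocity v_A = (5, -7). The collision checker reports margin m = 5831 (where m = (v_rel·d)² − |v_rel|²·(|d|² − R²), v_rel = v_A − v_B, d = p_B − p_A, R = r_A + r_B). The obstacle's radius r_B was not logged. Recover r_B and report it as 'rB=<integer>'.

m = 5831
d = (5, -11);  v_rel = (0, -7),  |v_rel|² = 49
v_rel×d = (0)·(-11) − (-7)·(5) = 35
since m = R²·49 − 35²:  R² = (1225 + 5831) / 49 = 144
R = √144 = 12  ⇒  r_B = 12 − 7 = 5

rB=5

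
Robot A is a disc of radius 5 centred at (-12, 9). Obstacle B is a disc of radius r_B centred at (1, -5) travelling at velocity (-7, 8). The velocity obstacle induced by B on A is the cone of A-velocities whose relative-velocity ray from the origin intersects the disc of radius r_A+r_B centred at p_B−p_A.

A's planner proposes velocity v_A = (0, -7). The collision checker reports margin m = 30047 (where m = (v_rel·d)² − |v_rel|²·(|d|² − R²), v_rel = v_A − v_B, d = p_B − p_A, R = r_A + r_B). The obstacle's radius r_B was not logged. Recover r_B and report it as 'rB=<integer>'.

m = 30047
d = (13, -14);  v_rel = (7, -15),  |v_rel|² = 274
v_rel×d = (7)·(-14) − (-15)·(13) = 97
since m = R²·274 − 97²:  R² = (9409 + 30047) / 274 = 144
R = √144 = 12  ⇒  r_B = 12 − 5 = 7

rB=7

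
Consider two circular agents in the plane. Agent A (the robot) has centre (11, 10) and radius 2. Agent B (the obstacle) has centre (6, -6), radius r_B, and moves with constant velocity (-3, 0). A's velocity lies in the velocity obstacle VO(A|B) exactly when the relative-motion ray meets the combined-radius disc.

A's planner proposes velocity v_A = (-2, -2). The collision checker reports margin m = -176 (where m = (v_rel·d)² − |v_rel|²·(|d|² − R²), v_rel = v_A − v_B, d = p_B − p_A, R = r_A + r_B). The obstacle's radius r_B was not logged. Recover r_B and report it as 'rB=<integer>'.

m = -176
d = (-5, -16);  v_rel = (1, -2),  |v_rel|² = 5
v_rel×d = (1)·(-16) − (-2)·(-5) = -26
since m = R²·5 − (-26)²:  R² = (676 + -176) / 5 = 100
R = √100 = 10  ⇒  r_B = 10 − 2 = 8

rB=8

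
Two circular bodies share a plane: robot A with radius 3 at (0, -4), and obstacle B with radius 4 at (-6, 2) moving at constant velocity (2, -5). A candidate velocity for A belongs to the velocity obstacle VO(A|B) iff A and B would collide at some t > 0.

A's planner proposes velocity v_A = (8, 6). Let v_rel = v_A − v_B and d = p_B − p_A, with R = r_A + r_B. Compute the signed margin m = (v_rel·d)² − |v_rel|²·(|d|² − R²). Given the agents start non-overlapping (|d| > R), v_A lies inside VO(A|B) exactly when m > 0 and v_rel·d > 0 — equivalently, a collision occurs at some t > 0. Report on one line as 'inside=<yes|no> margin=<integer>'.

d = (-6, 6),  |d|² = 72;  R = 3+4 = 7,  c = 72−7² = 23
v_rel = (6, 11),  |v_rel|² = 157;  v_rel·d = (6)·(-6) + (11)·(6) = 30
157·t² − 60·t + 23 = 0  ⇒  m = 30² − 157·23 = -2711
m = -2711 < 0,  v_rel·d = 30 > 0  ⇒  outside

inside=no margin=-2711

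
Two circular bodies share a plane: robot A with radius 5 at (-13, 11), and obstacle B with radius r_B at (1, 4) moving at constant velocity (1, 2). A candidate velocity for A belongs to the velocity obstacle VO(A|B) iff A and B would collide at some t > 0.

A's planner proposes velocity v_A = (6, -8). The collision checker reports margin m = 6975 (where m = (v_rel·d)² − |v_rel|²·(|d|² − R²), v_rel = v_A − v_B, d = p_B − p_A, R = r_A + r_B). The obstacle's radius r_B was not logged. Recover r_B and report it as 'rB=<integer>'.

m = 6975
d = (14, -7);  v_rel = (5, -10),  |v_rel|² = 125
v_rel×d = (5)·(-7) − (-10)·(14) = 105
since m = R²·125 − 105²:  R² = (11025 + 6975) / 125 = 144
R = √144 = 12  ⇒  r_B = 12 − 5 = 7

rB=7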